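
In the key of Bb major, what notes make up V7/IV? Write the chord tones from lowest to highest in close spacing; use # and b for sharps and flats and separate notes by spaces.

V7/IV is a secondary dominant — the dominant seventh of IV. IV in Bb major is Eb, so the applied chord's root is Bb, a perfect fifth above.
Building a dominant seventh chord on Bb gives Bb-D-F-Ab.

Bb D F Ab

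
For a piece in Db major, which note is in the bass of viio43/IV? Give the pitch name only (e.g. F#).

Cb

The applied chord viio43/IV is rooted on F: F-Ab-Cb-Ebb.
The figure 43 means second inversion — the fifth is in the bass.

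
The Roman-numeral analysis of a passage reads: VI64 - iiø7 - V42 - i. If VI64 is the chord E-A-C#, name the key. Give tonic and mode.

VI64 is given as E-A-C# — a major triad with root A.
If A is scale degree 6 and the mode makes that degree carry a major triad, the tonic is C# and the mode is minor.

C# minor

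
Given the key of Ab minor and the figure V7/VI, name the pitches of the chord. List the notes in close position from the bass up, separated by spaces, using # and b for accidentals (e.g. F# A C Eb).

V7/VI is a secondary dominant — the dominant seventh of VI. VI in Ab minor is Fb, so the applied chord's root is Cb, a perfect fifth above.
Building a dominant seventh chord on Cb gives Cb-Eb-Gb-Bbb.

Cb Eb Gb Bbb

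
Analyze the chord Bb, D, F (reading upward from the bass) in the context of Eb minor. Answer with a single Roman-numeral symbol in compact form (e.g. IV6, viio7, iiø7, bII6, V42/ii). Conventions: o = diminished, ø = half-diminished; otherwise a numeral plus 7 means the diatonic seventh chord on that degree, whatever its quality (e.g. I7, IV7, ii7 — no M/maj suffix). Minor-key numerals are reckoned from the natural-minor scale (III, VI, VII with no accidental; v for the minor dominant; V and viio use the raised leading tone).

Stacked in thirds the chord is Bb-D-F: a major triad on Bb.
In Eb minor, Bb is the dominant; the diatonic major triad there is V.

V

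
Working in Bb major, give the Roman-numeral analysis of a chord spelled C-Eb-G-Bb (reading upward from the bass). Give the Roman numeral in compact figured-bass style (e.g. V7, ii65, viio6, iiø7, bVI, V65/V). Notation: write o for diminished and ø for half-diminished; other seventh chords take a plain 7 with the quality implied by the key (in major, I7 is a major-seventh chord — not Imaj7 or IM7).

ii7

The pitches C-Eb-G-Bb form a minor seventh chord rooted on C.
C is scale degree 2 in Bb major, and a minor seventh chord on that degree is written ii7.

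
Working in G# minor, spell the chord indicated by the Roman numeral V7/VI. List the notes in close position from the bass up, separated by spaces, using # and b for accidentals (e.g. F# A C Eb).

B D# F# A

The slash means an applied dominant: we want the dominant of VI. In G# minor, VI is E major, and its dominant is built on B.
Building a dominant seventh chord on B gives B-D#-F#-A.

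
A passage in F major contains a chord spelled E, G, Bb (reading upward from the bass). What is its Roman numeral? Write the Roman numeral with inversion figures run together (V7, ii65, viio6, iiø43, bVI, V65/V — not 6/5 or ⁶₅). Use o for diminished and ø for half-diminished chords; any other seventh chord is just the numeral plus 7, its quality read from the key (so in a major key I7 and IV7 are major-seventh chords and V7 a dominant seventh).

The pitches E-G-Bb form a diminished triad rooted on E.
In F major, E is the leading tone; the diatonic diminished triad there is viio.

viio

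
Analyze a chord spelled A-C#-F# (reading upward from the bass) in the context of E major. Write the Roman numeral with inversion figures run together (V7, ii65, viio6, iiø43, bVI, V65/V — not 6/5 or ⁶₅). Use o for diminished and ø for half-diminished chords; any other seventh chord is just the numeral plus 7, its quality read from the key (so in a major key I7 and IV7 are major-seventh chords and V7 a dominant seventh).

Stacked in thirds the chord is F#-A-C#: a minor triad on F#.
F# is scale degree 2 in E major, and a minor triad on that degree is written ii.
With A in the bass the chord is in first inversion, so the figured bass is 6.

ii6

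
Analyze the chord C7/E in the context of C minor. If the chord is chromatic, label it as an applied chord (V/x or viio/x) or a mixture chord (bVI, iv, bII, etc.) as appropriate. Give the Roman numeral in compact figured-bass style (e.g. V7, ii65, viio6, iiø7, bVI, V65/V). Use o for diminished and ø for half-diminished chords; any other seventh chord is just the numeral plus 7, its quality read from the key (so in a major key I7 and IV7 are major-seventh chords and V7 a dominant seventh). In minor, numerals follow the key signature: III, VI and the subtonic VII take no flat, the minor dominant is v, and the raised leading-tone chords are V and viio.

The pitches C-E-G-Bb form a dominant seventh chord rooted on C.
C is not a diatonic chord root with this quality in C minor, but it lies a perfect fifth above F (iv), so the chord functions as an applied dominant of iv.
With E in the bass the chord is in first inversion, so the figured bass is 65.

V65/iv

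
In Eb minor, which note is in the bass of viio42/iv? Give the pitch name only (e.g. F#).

Fb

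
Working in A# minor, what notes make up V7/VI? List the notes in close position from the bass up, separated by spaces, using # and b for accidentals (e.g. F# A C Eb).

The slash means an applied dominant: we want the dominant of VI. In A# minor, VI is F# major, and its dominant is built on C#.
Building a dominant seventh chord on C# gives C#-E#-G#-B.

C# E# G# B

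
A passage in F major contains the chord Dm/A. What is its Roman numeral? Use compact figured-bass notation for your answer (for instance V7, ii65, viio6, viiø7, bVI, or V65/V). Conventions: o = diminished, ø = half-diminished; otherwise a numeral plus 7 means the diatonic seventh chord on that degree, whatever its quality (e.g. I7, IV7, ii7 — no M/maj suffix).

vi64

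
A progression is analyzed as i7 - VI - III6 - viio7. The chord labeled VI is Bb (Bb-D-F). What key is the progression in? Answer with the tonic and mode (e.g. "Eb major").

D minor

VI is given as Bb-D-F — a major triad with root Bb.
Counting down 5 scale steps from Bb places the tonic on D; a major triad on degree 6 is diatonic only in minor.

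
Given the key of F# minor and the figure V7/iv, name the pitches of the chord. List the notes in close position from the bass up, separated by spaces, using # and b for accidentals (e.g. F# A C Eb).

F# A# C# E

V7/iv is a secondary dominant — the dominant seventh of iv. iv in F# minor is B, so the applied chord's root is F#, a perfect fifth above.
Building a dominant seventh chord on F# gives F#-A#-C#-E.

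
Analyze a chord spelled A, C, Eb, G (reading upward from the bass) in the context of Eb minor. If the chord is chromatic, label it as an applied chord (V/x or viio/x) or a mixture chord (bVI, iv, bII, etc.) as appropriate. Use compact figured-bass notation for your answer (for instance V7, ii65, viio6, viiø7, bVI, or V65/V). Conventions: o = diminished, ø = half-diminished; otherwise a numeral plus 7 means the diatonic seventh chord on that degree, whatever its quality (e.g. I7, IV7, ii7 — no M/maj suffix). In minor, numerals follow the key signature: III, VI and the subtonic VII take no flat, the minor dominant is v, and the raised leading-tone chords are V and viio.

viiø7/V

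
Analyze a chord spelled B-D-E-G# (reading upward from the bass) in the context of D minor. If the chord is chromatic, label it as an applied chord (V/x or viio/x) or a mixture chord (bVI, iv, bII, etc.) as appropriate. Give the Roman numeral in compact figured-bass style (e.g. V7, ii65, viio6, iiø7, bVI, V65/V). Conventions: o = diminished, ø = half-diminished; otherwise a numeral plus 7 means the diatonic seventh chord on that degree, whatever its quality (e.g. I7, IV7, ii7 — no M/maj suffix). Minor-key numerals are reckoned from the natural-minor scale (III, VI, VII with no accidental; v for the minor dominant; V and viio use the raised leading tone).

V43/V

The pitches E-G#-B-D form a dominant seventh chord rooted on E.
E is not a diatonic chord root with this quality in D minor, but it lies a perfect fifth above A (V), so the chord functions as an applied dominant of V.
With B in the bass the chord is in second inversion, so the figured bass is 43.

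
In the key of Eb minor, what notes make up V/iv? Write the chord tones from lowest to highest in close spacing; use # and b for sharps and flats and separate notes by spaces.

V/iv is a secondary dominant — the dominant triad of iv. iv in Eb minor is Ab, so the applied chord's root is Eb, a perfect fifth above.
Building a major triad on Eb gives Eb-G-Bb.

Eb G Bb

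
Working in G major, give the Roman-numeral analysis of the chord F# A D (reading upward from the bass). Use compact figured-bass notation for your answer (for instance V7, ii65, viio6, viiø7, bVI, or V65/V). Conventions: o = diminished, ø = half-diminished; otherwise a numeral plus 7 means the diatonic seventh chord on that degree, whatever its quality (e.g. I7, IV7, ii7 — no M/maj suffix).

V6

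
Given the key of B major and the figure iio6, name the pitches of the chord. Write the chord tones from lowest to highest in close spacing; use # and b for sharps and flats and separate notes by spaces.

Scale degree 2 in B major is C#; here the chord built on it is altered to a diminished triad. iio6 is the diminished supertonic triad, borrowed from the parallel minor.
So the chord is C#-E-G, a diminished triad.
With the 6 figure the chord is in first inversion; from the bass E upward in close position it reads E-G-C#.

E G C#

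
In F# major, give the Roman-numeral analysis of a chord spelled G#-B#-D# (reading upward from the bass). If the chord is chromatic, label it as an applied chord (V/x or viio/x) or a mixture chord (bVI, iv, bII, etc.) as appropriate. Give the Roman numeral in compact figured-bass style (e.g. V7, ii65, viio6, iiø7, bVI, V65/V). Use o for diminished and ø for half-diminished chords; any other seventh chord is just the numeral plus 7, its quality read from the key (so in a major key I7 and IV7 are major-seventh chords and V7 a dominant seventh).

Stacked in thirds the chord is G#-B#-D#: a major triad on G#.
G# is not a diatonic chord root with this quality in F# major, but it lies a perfect fifth above C# (V), so the chord functions as an applied dominant of V.

V/V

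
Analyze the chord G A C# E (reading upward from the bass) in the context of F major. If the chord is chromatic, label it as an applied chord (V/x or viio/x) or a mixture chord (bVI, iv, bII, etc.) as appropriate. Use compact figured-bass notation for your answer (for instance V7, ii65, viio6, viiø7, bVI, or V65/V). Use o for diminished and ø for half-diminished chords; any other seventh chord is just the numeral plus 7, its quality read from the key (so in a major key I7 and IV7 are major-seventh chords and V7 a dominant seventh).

V42/vi

Stacked in thirds the chord is A-C#-E-G: a dominant seventh chord on A.
A is not a diatonic chord root with this quality in F major, but it lies a perfect fifth above D (vi), so the chord functions as an applied dominant of vi.
With G in the bass the chord is in third inversion, so the figured bass is 42.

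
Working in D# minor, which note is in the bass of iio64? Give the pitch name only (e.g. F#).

iio in D# minor has root E#; the chord is E#-G#-B.
The figure 64 means second inversion — the fifth is in the bass.

B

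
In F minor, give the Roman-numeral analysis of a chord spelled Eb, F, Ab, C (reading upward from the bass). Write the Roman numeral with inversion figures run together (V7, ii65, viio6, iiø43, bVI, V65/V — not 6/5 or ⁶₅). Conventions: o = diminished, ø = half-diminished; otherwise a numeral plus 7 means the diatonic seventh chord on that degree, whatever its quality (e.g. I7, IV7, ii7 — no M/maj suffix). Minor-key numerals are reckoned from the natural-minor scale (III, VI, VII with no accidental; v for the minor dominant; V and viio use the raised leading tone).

The pitches F-Ab-C-Eb form a minor seventh chord rooted on F.
F is scale degree 1 in F minor, and a minor seventh chord on that degree is written i7.
With Eb in the bass the chord is in third inversion, so the figured bass is 42.

i42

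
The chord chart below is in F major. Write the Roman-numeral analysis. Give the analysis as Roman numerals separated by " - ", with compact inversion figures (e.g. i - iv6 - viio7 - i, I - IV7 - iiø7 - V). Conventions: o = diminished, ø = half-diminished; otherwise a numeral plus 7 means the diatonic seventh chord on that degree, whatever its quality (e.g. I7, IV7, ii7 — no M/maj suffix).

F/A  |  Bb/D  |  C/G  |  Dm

I6 - IV6 - V64 - vi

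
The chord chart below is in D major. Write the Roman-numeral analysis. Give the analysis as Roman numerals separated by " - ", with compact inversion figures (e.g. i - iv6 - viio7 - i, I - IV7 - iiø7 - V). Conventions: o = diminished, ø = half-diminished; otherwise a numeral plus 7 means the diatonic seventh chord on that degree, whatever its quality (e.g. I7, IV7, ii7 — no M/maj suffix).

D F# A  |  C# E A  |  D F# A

I - V6 - I

D-F#-A: major triad on D = scale degree 1 → I.
C#-E-A: major triad on A = scale degree 5 → V6.
D-F#-A: major triad on D = scale degree 1 → I.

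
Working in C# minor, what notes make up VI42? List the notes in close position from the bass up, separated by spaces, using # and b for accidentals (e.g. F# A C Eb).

G# A C# E

The numeral's case and figure indicate a major seventh chord. In C# minor its root, scale degree 6, is A.
That chord is spelled A-C#-E-G#.
With the 42 figure the chord is in third inversion; from the bass G# upward in close position it reads G#-A-C#-E.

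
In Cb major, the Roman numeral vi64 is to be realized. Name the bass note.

Eb

vi in Cb major has root Ab; the chord is Ab-Cb-Eb.
The figure 64 means second inversion — the fifth is in the bass.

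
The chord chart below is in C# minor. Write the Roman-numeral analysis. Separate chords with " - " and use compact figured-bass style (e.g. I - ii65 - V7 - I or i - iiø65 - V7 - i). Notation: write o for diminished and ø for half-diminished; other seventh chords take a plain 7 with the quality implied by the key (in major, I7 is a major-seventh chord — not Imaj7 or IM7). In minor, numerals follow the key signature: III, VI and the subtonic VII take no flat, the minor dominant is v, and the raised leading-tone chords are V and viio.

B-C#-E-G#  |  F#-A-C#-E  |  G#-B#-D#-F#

i42 - iv7 - V7

B-C#-E-G#: minor seventh chord on C# = scale degree 1 → i42.
F#-A-C#-E has root F#, degree 4 in C# minor, so iv7.
G#-B#-D#-F#: dominant seventh chord on G# = scale degree 5 → V7.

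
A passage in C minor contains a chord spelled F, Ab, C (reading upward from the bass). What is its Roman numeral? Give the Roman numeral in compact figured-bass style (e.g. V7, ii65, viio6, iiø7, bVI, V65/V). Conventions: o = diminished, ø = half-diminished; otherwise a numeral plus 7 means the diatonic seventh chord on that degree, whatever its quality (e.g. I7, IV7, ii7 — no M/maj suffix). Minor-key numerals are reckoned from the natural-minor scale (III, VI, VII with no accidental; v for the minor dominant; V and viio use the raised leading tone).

iv

The pitches F-Ab-C form a minor triad rooted on F.
In C minor, F is the subdominant; the diatonic minor triad there is iv.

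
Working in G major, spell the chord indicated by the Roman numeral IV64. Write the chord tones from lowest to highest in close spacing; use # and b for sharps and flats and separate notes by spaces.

G C E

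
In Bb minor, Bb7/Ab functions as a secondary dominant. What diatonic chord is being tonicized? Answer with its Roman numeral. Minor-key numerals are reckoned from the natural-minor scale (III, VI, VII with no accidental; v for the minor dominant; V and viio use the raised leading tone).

The chord is a dominant seventh chord on Bb.
A dominant resolves down a perfect fifth: Bb → Eb. In Bb minor, Eb is scale degree 4, i.e. iv.

iv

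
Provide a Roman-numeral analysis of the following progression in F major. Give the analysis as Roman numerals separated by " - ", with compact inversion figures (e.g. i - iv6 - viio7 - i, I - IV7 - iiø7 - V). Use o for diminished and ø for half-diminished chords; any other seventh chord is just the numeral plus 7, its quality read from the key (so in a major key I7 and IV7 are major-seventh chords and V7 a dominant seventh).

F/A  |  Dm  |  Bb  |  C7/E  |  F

F/A: major triad on F = scale degree 1 → I6.
Dm has root D, degree 6 in F major, so vi.
Bb: major triad on Bb = scale degree 4 → IV.
C7/E has root C, degree 5 in F major, so V65.
F has root F, degree 1 in F major, so I.

I6 - vi - IV - V65 - I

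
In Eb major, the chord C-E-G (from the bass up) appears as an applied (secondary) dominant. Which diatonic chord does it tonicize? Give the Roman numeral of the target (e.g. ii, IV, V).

ii

The chord is a major triad on C.
A dominant resolves down a perfect fifth: C → F. In Eb major, F is scale degree 2, i.e. ii.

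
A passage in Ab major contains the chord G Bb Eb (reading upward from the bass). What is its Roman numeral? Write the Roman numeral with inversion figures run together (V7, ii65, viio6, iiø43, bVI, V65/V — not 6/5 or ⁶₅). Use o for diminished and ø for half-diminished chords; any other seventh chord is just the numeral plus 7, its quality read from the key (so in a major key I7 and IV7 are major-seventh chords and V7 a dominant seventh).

V6

The pitches Eb-G-Bb form a major triad rooted on Eb.
In Ab major, Eb is the dominant; the diatonic major triad there is V.
With G in the bass the chord is in first inversion, so the figured bass is 6.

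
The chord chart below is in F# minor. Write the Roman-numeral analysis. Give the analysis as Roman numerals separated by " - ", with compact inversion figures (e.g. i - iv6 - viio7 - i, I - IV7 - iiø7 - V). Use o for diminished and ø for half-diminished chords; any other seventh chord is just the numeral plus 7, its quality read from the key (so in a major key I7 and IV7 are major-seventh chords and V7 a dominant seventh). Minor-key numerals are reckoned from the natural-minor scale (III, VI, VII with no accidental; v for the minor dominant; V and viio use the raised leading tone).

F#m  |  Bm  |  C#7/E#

F#m: root F# is the tonic; minor triad there is i.
Bm has root B, degree 4 in F# minor, so iv.
C#7/E#: root C# is the dominant; dominant seventh chord there is V65.

i - iv - V65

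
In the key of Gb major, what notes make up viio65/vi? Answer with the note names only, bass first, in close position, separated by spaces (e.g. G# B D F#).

viio65/vi is a secondary leading-tone chord. The target vi is Eb in Gb major; the applied chord is rooted a semitone below, on D.
Building a fully diminished seventh chord on D gives D-F-Ab-Cb.
The figured bass 65 indicates first inversion, placing the third (F) in the bass: F-Ab-Cb-D.

F Ab Cb D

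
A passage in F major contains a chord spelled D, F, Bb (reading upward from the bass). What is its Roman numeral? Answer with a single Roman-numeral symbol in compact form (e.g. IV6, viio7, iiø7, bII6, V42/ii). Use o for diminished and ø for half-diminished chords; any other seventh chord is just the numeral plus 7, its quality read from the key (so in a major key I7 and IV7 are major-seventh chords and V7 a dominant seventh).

IV6

Stacked in thirds the chord is Bb-D-F: a major triad on Bb.
In F major, Bb is the subdominant; the diatonic major triad there is IV.
With D in the bass the chord is in first inversion, so the figured bass is 6.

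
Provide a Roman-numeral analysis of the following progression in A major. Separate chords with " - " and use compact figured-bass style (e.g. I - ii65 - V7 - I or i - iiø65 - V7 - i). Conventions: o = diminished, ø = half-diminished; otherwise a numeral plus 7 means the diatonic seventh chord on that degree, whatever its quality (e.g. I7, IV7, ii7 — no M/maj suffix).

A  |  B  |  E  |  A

A: root A is the tonic; major triad there is I.
B: chromatic; B is V of V, so V/V.
E: root E is the dominant; major triad there is V.
A has root A, degree 1 in A major, so I.

I - V/V - V - I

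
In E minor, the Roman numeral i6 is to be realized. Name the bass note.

i in E minor has root E; the chord is E-G-B.
The figure 6 means first inversion — the third is in the bass.

G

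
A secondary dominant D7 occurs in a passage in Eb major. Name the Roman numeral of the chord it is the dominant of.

The chord is a dominant seventh chord on D.
A dominant resolves down a perfect fifth: D → G. In Eb major, G is scale degree 3, i.e. iii.

iii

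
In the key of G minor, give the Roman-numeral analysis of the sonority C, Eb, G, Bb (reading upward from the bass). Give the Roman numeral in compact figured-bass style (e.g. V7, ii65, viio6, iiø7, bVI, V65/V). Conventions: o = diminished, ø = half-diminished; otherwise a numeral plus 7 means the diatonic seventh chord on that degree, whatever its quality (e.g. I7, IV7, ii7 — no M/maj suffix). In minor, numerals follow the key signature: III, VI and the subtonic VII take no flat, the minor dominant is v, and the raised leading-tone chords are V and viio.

iv7

Stacked in thirds the chord is C-Eb-G-Bb: a minor seventh chord on C.
C is scale degree 4 in G minor, and a minor seventh chord on that degree is written iv7.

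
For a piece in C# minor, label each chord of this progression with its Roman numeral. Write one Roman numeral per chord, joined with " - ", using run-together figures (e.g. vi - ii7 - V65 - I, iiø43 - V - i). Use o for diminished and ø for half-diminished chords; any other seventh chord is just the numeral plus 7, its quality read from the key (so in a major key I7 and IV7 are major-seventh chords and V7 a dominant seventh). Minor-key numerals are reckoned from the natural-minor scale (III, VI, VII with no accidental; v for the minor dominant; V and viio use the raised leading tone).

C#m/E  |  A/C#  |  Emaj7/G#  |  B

i6 - VI6 - III65 - VII

C#m/E: minor triad on C# = scale degree 1 → i6.
A/C#: major triad on A = scale degree 6 → VI6.
Emaj7/G# has root E, degree 3 in C# minor, so III65.
B: major triad on B = scale degree 7 → VII.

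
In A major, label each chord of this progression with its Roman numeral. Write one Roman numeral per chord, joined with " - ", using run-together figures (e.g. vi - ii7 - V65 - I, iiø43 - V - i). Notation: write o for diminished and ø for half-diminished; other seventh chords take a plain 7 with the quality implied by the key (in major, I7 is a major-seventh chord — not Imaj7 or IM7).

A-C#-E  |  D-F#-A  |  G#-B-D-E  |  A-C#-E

I - IV - V65 - I

A-C#-E: major triad on A = scale degree 1 → I.
D-F#-A: major triad on D = scale degree 4 → IV.
G#-B-D-E: root E is the dominant; dominant seventh chord there is V65.
A-C#-E has root A, degree 1 in A major, so I.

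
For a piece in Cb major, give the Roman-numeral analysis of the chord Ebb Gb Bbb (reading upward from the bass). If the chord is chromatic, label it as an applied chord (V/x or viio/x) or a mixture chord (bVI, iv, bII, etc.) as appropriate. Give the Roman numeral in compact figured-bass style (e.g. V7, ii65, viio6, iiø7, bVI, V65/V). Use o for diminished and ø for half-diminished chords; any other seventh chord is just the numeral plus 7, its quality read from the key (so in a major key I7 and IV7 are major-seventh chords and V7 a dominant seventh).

bIII

Stacked in thirds the chord is Ebb-Gb-Bbb: a major triad on Ebb.
Ebb is the lowered third degree of Cb major (diatonic 3 would be Eb). This is a major triad on the lowered third degree, borrowed from the parallel minor.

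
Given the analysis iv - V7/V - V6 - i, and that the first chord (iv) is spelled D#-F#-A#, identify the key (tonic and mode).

A# minor

The chord D#m is a minor triad rooted on D#; its label is iv.
If D# is scale degree 4 and the mode makes that degree carry a minor triad, the tonic is A# and the mode is minor.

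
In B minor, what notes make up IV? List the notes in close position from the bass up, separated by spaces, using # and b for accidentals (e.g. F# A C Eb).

E G# B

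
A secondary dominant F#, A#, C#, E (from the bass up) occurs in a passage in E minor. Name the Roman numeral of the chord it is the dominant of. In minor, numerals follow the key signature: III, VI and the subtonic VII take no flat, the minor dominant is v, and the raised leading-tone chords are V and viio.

V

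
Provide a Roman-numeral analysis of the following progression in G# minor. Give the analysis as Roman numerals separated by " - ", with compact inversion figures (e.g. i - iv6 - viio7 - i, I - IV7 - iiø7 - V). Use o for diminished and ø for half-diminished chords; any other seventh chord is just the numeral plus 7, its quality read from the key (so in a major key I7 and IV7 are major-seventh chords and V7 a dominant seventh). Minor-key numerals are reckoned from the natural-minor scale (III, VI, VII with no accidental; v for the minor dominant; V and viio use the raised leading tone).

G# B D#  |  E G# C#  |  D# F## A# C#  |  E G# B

i - iv6 - V7 - VI

G#-B-D#: root G# is the tonic; minor triad there is i.
E-G#-C# has root C#, degree 4 in G# minor, so iv6.
D#-F##-A#-C# has root D#, degree 5 in G# minor, so V7.
E-G#-B: major triad on E = scale degree 6 → VI.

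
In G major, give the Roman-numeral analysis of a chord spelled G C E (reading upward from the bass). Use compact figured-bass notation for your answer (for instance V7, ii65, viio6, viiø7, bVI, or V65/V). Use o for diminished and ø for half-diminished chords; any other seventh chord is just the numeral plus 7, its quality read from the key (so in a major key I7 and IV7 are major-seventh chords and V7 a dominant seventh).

Stacked in thirds the chord is C-E-G: a major triad on C.
C is scale degree 4 in G major, and a major triad on that degree is written IV.
With G in the bass the chord is in second inversion, so the figured bass is 64.

IV64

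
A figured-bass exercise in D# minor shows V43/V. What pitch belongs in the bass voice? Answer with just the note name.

The applied chord V43/V is rooted on E#: E#-G##-B#-D#.
The figure 43 means second inversion — the fifth is in the bass.

B#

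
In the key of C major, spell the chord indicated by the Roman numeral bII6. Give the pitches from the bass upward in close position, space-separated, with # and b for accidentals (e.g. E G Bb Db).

F Ab Db

Scale degree 2 in C major is D; lowering it a half step gives Db. bII6 is the Neapolitan sixth — a major triad on the lowered second degree, here in its customary first inversion.
So the chord is Db-F-Ab, a major triad.
The figured bass 6 indicates first inversion, placing the third (F) in the bass: F-Ab-Db.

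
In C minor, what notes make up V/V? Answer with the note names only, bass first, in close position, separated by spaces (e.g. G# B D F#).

V/V is a secondary dominant — the dominant triad of V. V in C minor is G, so the applied chord's root is D, a perfect fifth above.
Building a major triad on D gives D-F#-A.

D F# A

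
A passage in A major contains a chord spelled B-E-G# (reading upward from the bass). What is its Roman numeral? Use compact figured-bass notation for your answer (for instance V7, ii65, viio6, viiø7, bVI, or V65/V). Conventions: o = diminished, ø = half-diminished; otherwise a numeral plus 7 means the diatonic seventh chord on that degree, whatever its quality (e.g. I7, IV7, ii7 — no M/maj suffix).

The pitches E-G#-B form a major triad rooted on E.
In A major, E is the dominant; the diatonic major triad there is V.
With B in the bass the chord is in second inversion, so the figured bass is 64.

V64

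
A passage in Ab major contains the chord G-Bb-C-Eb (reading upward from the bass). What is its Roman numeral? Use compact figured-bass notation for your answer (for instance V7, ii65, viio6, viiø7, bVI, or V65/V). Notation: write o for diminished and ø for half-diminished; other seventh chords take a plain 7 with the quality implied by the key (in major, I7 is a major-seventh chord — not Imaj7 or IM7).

The pitches C-Eb-G-Bb form a minor seventh chord rooted on C.
In Ab major, C is the mediant; the diatonic minor seventh chord there is iii7.
With G in the bass the chord is in second inversion, so the figured bass is 43.

iii43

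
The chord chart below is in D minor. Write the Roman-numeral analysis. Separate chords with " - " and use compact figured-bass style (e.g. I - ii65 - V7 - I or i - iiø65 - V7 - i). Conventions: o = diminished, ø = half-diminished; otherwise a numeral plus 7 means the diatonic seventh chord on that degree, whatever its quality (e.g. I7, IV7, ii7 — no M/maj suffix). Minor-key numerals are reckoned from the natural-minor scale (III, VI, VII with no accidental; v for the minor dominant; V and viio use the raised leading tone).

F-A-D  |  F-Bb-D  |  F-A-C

F-A-D has root D, degree 1 in D minor, so i6.
F-Bb-D: major triad on Bb = scale degree 6 → VI64.
F-A-C: root F is the mediant; major triad there is III.

i6 - VI64 - III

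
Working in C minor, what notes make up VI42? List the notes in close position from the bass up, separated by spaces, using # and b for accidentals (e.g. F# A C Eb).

G Ab C Eb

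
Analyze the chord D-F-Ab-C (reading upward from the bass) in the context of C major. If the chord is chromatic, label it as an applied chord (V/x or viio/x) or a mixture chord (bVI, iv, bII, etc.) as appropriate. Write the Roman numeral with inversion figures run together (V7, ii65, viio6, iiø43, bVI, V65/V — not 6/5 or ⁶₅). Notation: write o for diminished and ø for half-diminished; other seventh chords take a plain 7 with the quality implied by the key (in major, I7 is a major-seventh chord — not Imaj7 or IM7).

iiø7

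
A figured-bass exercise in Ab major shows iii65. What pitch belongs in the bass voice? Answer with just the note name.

Eb

iii in Ab major has root C; the chord is C-Eb-G-Bb.
The figure 65 means first inversion — the third is in the bass.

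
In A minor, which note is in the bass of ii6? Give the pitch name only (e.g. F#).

D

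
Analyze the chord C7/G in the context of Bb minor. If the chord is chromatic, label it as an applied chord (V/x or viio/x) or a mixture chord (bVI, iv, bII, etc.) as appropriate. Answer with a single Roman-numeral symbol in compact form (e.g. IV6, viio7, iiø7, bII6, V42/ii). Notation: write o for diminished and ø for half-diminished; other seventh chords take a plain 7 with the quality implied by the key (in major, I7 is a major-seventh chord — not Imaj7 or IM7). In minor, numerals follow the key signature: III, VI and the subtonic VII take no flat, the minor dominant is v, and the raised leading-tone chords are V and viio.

The pitches C-E-G-Bb form a dominant seventh chord rooted on C.
C is not a diatonic chord root with this quality in Bb minor, but it lies a perfect fifth above F (V), so the chord functions as an applied dominant of V.
With G in the bass the chord is in second inversion, so the figured bass is 43.

V43/V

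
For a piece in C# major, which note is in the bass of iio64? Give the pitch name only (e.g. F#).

iio in C# major has root D#; the chord is D#-F#-A.
The figure 64 means second inversion — the fifth is in the bass.

A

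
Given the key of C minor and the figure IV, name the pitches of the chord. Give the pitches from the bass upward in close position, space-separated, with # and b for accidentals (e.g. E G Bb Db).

F A C

Scale degree 4 in C minor is F; here the chord built on it is altered to a major triad. IV is the major subdominant, borrowed from the parallel major.
So the chord is F-A-C, a major triad.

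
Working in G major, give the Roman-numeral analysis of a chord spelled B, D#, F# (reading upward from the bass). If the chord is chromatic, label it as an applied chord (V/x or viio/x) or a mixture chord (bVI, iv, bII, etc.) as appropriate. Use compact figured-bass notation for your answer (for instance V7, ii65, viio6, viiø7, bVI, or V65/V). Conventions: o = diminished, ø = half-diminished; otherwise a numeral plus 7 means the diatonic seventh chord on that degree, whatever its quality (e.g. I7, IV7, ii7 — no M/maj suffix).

V/vi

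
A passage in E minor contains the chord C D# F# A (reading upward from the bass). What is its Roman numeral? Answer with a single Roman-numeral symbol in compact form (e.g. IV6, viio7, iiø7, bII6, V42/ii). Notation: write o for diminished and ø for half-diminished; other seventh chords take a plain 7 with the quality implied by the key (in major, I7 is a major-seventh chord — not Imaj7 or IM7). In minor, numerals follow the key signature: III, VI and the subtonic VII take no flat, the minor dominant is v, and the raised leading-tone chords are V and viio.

viio42

Stacked in thirds the chord is D#-F#-A-C: a fully diminished seventh chord on D#.
In E minor, D# is the leading tone; the diatonic fully diminished seventh chord there is viio7.
With C in the bass the chord is in third inversion, so the figured bass is 42.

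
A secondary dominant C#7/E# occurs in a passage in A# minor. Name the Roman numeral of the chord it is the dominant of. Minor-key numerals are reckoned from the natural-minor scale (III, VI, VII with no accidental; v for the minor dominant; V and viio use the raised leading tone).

VI

The chord is a dominant seventh chord on C#.
A dominant resolves down a perfect fifth: C# → F#. In A# minor, F# is scale degree 6, i.e. VI.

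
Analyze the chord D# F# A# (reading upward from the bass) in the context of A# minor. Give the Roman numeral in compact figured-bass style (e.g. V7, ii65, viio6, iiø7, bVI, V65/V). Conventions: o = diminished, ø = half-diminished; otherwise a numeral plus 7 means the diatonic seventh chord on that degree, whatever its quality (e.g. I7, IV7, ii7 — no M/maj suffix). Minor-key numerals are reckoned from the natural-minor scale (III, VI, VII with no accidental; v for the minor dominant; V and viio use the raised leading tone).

iv

The pitches D#-F#-A# form a minor triad rooted on D#.
D# is scale degree 4 in A# minor, and a minor triad on that degree is written iv.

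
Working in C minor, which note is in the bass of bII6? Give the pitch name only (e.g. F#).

bII in C minor has root Db; the chord is Db-F-Ab.
The figure 6 means first inversion — the third is in the bass.

F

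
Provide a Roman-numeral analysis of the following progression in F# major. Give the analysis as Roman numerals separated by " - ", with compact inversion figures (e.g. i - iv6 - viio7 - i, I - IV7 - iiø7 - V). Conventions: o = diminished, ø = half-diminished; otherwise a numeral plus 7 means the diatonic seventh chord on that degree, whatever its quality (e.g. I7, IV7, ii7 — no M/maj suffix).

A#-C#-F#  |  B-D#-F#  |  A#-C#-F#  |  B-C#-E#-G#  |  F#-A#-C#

I6 - IV - I6 - V42 - I

A#-C#-F#: major triad on F# = scale degree 1 → I6.
B-D#-F#: major triad on B = scale degree 4 → IV.
A#-C#-F# has root F#, degree 1 in F# major, so I6.
B-C#-E#-G#: dominant seventh chord on C# = scale degree 5 → V42.
F#-A#-C# has root F#, degree 1 in F# major, so I.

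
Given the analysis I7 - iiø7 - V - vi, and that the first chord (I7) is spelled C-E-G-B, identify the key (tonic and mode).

C major

The anchor chord is a major seventh chord on C, labeled I7.
If C is scale degree 1 and the mode makes that degree carry a major seventh chord, the tonic is C and the mode is major.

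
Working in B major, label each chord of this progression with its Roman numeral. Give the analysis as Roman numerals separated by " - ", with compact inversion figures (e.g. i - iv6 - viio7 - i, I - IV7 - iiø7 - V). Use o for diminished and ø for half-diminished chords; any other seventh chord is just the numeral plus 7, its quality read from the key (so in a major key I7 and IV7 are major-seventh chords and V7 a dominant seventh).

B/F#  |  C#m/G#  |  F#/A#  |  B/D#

B/F#: major triad on B = scale degree 1 → I64.
C#m/G#: minor triad on C# = scale degree 2 → ii64.
F#/A# has root F#, degree 5 in B major, so V6.
B/D# has root B, degree 1 in B major, so I6.

I64 - ii64 - V6 - I6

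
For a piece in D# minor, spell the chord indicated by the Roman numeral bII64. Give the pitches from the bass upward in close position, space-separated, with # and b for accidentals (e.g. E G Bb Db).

B E G#

Scale degree 2 in D# minor is E#; lowering it a half step gives E. bII64 is the Neapolitan chord — a major triad on the lowered second degree.
So the chord is E-G#-B.
With the 64 figure the chord is in second inversion; from the bass B upward in close position it reads B-E-G#.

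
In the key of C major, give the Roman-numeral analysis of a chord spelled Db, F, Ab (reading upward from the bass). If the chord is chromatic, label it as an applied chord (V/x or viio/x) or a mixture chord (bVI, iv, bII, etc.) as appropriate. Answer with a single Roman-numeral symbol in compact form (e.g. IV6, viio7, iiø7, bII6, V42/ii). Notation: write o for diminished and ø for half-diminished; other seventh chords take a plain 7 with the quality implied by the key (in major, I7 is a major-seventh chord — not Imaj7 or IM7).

The pitches Db-F-Ab form a major triad rooted on Db.
Db is the lowered second degree of C major (diatonic 2 would be D). This is the Neapolitan chord — a major triad on the lowered second degree.

bII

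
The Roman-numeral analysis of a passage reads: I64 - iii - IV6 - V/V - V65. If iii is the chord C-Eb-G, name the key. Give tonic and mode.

The anchor chord is a minor triad on C, labeled iii.
Counting down 2 scale steps from C places the tonic on Ab; a minor triad on degree 3 is diatonic only in major.

Ab major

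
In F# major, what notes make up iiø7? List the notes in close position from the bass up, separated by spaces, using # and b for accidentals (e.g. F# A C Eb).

G# B D F#

iiø7 is the half-diminished supertonic seventh, borrowed from the parallel minor. In F# major that root is G#.
So the chord is G#-B-D-F#, a half-diminished seventh chord.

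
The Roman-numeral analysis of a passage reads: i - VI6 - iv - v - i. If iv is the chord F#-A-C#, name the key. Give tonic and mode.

C# minor

The chord F#m is a minor triad rooted on F#; its label is iv.
Counting down 3 scale steps from F# places the tonic on C#; a minor triad on degree 4 is diatonic only in minor.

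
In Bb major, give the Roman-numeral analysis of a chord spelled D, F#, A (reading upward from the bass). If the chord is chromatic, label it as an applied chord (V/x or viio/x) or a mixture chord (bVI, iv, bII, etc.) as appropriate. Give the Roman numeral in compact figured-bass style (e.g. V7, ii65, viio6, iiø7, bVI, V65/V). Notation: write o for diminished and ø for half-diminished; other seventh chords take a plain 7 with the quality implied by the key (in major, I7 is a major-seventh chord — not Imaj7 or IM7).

Stacked in thirds the chord is D-F#-A: a major triad on D.
D is not a diatonic chord root with this quality in Bb major, but it lies a perfect fifth above G (vi), so the chord functions as an applied dominant of vi.

V/vi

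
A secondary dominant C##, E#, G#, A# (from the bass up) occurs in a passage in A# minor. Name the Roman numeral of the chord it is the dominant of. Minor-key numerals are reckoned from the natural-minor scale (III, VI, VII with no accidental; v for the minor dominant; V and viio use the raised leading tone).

The chord is a dominant seventh chord on A#.
A dominant resolves down a perfect fifth: A# → D#. In A# minor, D# is scale degree 4, i.e. iv.

iv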